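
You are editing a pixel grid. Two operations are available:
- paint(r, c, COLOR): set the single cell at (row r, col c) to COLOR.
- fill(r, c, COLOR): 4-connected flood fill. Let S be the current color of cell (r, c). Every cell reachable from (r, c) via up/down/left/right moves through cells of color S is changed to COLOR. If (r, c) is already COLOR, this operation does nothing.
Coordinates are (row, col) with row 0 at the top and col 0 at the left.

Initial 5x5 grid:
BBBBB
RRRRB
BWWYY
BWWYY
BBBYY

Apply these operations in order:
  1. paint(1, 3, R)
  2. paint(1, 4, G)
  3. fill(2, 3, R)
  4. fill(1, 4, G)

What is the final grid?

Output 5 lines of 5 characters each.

After op 1 paint(1,3,R):
BBBBB
RRRRB
BWWYY
BWWYY
BBBYY
After op 2 paint(1,4,G):
BBBBB
RRRRG
BWWYY
BWWYY
BBBYY
After op 3 fill(2,3,R) [6 cells changed]:
BBBBB
RRRRG
BWWRR
BWWRR
BBBRR
After op 4 fill(1,4,G) [0 cells changed]:
BBBBB
RRRRG
BWWRR
BWWRR
BBBRR

Answer: BBBBB
RRRRG
BWWRR
BWWRR
BBBRR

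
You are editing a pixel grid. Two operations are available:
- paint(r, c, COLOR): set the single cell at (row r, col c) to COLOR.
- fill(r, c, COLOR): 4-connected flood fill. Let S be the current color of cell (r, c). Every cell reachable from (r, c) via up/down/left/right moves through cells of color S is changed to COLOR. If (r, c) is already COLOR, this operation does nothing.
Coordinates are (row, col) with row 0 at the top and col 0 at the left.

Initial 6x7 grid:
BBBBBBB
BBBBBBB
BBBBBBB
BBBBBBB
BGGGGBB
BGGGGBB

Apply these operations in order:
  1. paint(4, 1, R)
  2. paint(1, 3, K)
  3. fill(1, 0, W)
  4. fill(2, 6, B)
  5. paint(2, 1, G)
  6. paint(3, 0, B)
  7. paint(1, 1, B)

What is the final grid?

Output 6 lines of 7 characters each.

After op 1 paint(4,1,R):
BBBBBBB
BBBBBBB
BBBBBBB
BBBBBBB
BRGGGBB
BGGGGBB
After op 2 paint(1,3,K):
BBBBBBB
BBBKBBB
BBBBBBB
BBBBBBB
BRGGGBB
BGGGGBB
After op 3 fill(1,0,W) [33 cells changed]:
WWWWWWW
WWWKWWW
WWWWWWW
WWWWWWW
WRGGGWW
WGGGGWW
After op 4 fill(2,6,B) [33 cells changed]:
BBBBBBB
BBBKBBB
BBBBBBB
BBBBBBB
BRGGGBB
BGGGGBB
After op 5 paint(2,1,G):
BBBBBBB
BBBKBBB
BGBBBBB
BBBBBBB
BRGGGBB
BGGGGBB
After op 6 paint(3,0,B):
BBBBBBB
BBBKBBB
BGBBBBB
BBBBBBB
BRGGGBB
BGGGGBB
After op 7 paint(1,1,B):
BBBBBBB
BBBKBBB
BGBBBBB
BBBBBBB
BRGGGBB
BGGGGBB

Answer: BBBBBBB
BBBKBBB
BGBBBBB
BBBBBBB
BRGGGBB
BGGGGBB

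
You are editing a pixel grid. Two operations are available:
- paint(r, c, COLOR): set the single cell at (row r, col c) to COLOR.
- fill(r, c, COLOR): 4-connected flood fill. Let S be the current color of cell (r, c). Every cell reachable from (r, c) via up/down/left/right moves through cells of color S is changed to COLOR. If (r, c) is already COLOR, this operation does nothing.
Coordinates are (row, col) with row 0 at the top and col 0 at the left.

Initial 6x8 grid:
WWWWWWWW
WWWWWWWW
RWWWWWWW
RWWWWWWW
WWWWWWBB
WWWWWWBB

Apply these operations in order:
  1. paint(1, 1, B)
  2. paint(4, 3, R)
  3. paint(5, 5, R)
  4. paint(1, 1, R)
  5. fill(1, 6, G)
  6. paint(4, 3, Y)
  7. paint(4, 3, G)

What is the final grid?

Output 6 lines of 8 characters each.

After op 1 paint(1,1,B):
WWWWWWWW
WBWWWWWW
RWWWWWWW
RWWWWWWW
WWWWWWBB
WWWWWWBB
After op 2 paint(4,3,R):
WWWWWWWW
WBWWWWWW
RWWWWWWW
RWWWWWWW
WWWRWWBB
WWWWWWBB
After op 3 paint(5,5,R):
WWWWWWWW
WBWWWWWW
RWWWWWWW
RWWWWWWW
WWWRWWBB
WWWWWRBB
After op 4 paint(1,1,R):
WWWWWWWW
WRWWWWWW
RWWWWWWW
RWWWWWWW
WWWRWWBB
WWWWWRBB
After op 5 fill(1,6,G) [39 cells changed]:
GGGGGGGG
GRGGGGGG
RGGGGGGG
RGGGGGGG
GGGRGGBB
GGGGGRBB
After op 6 paint(4,3,Y):
GGGGGGGG
GRGGGGGG
RGGGGGGG
RGGGGGGG
GGGYGGBB
GGGGGRBB
After op 7 paint(4,3,G):
GGGGGGGG
GRGGGGGG
RGGGGGGG
RGGGGGGG
GGGGGGBB
GGGGGRBB

Answer: GGGGGGGG
GRGGGGGG
RGGGGGGG
RGGGGGGG
GGGGGGBB
GGGGGRBB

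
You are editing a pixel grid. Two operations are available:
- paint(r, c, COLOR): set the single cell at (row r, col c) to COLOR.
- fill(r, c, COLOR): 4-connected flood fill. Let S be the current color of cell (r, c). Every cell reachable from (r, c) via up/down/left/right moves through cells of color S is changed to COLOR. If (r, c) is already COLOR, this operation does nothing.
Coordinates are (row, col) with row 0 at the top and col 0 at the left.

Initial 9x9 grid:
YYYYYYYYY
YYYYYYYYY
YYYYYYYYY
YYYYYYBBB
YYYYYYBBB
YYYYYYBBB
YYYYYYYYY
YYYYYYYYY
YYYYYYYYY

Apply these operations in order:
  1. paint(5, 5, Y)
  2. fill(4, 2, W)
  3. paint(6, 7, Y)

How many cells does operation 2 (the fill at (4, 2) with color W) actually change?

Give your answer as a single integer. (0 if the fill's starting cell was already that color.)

After op 1 paint(5,5,Y):
YYYYYYYYY
YYYYYYYYY
YYYYYYYYY
YYYYYYBBB
YYYYYYBBB
YYYYYYBBB
YYYYYYYYY
YYYYYYYYY
YYYYYYYYY
After op 2 fill(4,2,W) [72 cells changed]:
WWWWWWWWW
WWWWWWWWW
WWWWWWWWW
WWWWWWBBB
WWWWWWBBB
WWWWWWBBB
WWWWWWWWW
WWWWWWWWW
WWWWWWWWW

Answer: 72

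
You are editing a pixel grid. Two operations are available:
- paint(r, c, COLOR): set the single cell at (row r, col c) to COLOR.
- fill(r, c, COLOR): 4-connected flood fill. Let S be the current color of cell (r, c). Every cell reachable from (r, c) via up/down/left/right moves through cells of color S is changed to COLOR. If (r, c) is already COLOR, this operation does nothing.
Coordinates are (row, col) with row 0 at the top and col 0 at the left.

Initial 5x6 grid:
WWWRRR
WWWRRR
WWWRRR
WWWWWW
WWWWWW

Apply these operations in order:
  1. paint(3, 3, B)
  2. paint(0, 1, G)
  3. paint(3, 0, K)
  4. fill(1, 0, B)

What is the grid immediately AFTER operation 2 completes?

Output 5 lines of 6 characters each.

Answer: WGWRRR
WWWRRR
WWWRRR
WWWBWW
WWWWWW

Derivation:
After op 1 paint(3,3,B):
WWWRRR
WWWRRR
WWWRRR
WWWBWW
WWWWWW
After op 2 paint(0,1,G):
WGWRRR
WWWRRR
WWWRRR
WWWBWW
WWWWWW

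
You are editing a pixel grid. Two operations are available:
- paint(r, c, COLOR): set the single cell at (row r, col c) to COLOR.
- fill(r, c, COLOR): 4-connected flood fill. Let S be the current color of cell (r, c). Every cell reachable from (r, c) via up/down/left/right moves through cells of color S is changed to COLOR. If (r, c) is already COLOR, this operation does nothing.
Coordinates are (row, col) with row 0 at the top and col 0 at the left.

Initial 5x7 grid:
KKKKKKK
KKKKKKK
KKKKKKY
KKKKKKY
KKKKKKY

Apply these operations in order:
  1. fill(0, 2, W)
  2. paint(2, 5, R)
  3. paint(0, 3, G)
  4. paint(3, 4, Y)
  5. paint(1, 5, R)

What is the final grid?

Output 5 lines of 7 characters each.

After op 1 fill(0,2,W) [32 cells changed]:
WWWWWWW
WWWWWWW
WWWWWWY
WWWWWWY
WWWWWWY
After op 2 paint(2,5,R):
WWWWWWW
WWWWWWW
WWWWWRY
WWWWWWY
WWWWWWY
After op 3 paint(0,3,G):
WWWGWWW
WWWWWWW
WWWWWRY
WWWWWWY
WWWWWWY
After op 4 paint(3,4,Y):
WWWGWWW
WWWWWWW
WWWWWRY
WWWWYWY
WWWWWWY
After op 5 paint(1,5,R):
WWWGWWW
WWWWWRW
WWWWWRY
WWWWYWY
WWWWWWY

Answer: WWWGWWW
WWWWWRW
WWWWWRY
WWWWYWY
WWWWWWY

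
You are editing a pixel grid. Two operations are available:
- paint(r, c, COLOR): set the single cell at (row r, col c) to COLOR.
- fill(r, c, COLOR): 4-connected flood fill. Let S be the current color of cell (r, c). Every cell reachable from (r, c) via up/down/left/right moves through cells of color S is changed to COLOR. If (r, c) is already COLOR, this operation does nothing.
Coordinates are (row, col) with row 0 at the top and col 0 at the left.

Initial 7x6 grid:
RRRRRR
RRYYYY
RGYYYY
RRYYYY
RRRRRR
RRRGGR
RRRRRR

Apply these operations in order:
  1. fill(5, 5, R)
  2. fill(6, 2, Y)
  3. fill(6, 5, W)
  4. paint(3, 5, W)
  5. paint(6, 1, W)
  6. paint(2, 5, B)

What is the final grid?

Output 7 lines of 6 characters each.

Answer: WWWWWW
WWWWWW
WGWWWB
WWWWWW
WWWWWW
WWWGGW
WWWWWW

Derivation:
After op 1 fill(5,5,R) [0 cells changed]:
RRRRRR
RRYYYY
RGYYYY
RRYYYY
RRRRRR
RRRGGR
RRRRRR
After op 2 fill(6,2,Y) [27 cells changed]:
YYYYYY
YYYYYY
YGYYYY
YYYYYY
YYYYYY
YYYGGY
YYYYYY
After op 3 fill(6,5,W) [39 cells changed]:
WWWWWW
WWWWWW
WGWWWW
WWWWWW
WWWWWW
WWWGGW
WWWWWW
After op 4 paint(3,5,W):
WWWWWW
WWWWWW
WGWWWW
WWWWWW
WWWWWW
WWWGGW
WWWWWW
After op 5 paint(6,1,W):
WWWWWW
WWWWWW
WGWWWW
WWWWWW
WWWWWW
WWWGGW
WWWWWW
After op 6 paint(2,5,B):
WWWWWW
WWWWWW
WGWWWB
WWWWWW
WWWWWW
WWWGGW
WWWWWW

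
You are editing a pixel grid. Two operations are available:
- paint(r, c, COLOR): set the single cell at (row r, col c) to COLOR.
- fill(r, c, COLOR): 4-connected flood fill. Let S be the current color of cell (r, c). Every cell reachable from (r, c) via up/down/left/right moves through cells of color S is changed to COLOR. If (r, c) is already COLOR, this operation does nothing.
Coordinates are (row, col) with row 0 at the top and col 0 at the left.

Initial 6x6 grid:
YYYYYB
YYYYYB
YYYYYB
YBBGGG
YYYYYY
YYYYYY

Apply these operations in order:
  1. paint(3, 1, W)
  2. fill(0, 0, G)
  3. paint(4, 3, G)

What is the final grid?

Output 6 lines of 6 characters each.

Answer: GGGGGB
GGGGGB
GGGGGB
GWBGGG
GGGGGG
GGGGGG

Derivation:
After op 1 paint(3,1,W):
YYYYYB
YYYYYB
YYYYYB
YWBGGG
YYYYYY
YYYYYY
After op 2 fill(0,0,G) [28 cells changed]:
GGGGGB
GGGGGB
GGGGGB
GWBGGG
GGGGGG
GGGGGG
After op 3 paint(4,3,G):
GGGGGB
GGGGGB
GGGGGB
GWBGGG
GGGGGG
GGGGGG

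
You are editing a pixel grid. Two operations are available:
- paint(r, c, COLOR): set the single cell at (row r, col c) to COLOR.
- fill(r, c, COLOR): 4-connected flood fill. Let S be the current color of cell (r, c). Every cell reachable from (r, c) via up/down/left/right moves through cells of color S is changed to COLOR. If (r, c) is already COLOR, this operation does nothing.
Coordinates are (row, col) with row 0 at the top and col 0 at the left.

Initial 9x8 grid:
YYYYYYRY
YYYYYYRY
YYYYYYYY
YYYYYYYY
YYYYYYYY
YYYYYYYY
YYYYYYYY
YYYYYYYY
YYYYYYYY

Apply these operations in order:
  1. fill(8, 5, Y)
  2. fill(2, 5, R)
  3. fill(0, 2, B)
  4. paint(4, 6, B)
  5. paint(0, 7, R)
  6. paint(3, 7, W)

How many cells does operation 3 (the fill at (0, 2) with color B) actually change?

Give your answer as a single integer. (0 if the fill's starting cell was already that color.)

Answer: 72

Derivation:
After op 1 fill(8,5,Y) [0 cells changed]:
YYYYYYRY
YYYYYYRY
YYYYYYYY
YYYYYYYY
YYYYYYYY
YYYYYYYY
YYYYYYYY
YYYYYYYY
YYYYYYYY
After op 2 fill(2,5,R) [70 cells changed]:
RRRRRRRR
RRRRRRRR
RRRRRRRR
RRRRRRRR
RRRRRRRR
RRRRRRRR
RRRRRRRR
RRRRRRRR
RRRRRRRR
After op 3 fill(0,2,B) [72 cells changed]:
BBBBBBBB
BBBBBBBB
BBBBBBBB
BBBBBBBB
BBBBBBBB
BBBBBBBB
BBBBBBBB
BBBBBBBB
BBBBBBBB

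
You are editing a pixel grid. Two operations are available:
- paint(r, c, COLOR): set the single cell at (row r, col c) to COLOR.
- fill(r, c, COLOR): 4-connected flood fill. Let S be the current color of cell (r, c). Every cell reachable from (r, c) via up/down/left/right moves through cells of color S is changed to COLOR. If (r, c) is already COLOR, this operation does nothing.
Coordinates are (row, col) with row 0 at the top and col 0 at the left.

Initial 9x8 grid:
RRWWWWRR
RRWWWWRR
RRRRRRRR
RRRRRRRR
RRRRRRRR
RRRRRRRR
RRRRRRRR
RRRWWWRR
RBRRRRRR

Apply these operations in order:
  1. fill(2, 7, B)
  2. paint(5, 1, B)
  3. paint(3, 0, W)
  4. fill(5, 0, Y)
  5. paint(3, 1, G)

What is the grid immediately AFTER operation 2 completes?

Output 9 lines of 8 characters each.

After op 1 fill(2,7,B) [60 cells changed]:
BBWWWWBB
BBWWWWBB
BBBBBBBB
BBBBBBBB
BBBBBBBB
BBBBBBBB
BBBBBBBB
BBBWWWBB
BBBBBBBB
After op 2 paint(5,1,B):
BBWWWWBB
BBWWWWBB
BBBBBBBB
BBBBBBBB
BBBBBBBB
BBBBBBBB
BBBBBBBB
BBBWWWBB
BBBBBBBB

Answer: BBWWWWBB
BBWWWWBB
BBBBBBBB
BBBBBBBB
BBBBBBBB
BBBBBBBB
BBBBBBBB
BBBWWWBB
BBBBBBBB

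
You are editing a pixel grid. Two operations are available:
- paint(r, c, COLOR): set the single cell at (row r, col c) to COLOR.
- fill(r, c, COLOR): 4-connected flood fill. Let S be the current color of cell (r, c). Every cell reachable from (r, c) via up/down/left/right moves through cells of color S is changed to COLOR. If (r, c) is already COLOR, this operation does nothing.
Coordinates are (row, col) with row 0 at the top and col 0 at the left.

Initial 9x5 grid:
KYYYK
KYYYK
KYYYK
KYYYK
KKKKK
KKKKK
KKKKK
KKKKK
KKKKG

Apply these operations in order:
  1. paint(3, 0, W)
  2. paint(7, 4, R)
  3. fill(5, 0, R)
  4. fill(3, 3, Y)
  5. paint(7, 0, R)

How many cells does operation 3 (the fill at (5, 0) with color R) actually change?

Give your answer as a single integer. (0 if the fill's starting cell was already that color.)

Answer: 27

Derivation:
After op 1 paint(3,0,W):
KYYYK
KYYYK
KYYYK
WYYYK
KKKKK
KKKKK
KKKKK
KKKKK
KKKKG
After op 2 paint(7,4,R):
KYYYK
KYYYK
KYYYK
WYYYK
KKKKK
KKKKK
KKKKK
KKKKR
KKKKG
After op 3 fill(5,0,R) [27 cells changed]:
KYYYR
KYYYR
KYYYR
WYYYR
RRRRR
RRRRR
RRRRR
RRRRR
RRRRG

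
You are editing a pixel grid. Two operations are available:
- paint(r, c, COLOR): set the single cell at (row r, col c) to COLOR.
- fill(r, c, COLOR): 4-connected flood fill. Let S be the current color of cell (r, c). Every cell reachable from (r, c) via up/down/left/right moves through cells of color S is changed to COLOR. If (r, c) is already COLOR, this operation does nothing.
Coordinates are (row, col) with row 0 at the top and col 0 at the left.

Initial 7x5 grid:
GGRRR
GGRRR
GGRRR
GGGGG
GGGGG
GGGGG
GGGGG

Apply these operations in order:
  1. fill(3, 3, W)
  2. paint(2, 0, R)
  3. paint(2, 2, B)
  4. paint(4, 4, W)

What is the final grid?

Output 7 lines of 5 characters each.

After op 1 fill(3,3,W) [26 cells changed]:
WWRRR
WWRRR
WWRRR
WWWWW
WWWWW
WWWWW
WWWWW
After op 2 paint(2,0,R):
WWRRR
WWRRR
RWRRR
WWWWW
WWWWW
WWWWW
WWWWW
After op 3 paint(2,2,B):
WWRRR
WWRRR
RWBRR
WWWWW
WWWWW
WWWWW
WWWWW
After op 4 paint(4,4,W):
WWRRR
WWRRR
RWBRR
WWWWW
WWWWW
WWWWW
WWWWW

Answer: WWRRR
WWRRR
RWBRR
WWWWW
WWWWW
WWWWW
WWWWW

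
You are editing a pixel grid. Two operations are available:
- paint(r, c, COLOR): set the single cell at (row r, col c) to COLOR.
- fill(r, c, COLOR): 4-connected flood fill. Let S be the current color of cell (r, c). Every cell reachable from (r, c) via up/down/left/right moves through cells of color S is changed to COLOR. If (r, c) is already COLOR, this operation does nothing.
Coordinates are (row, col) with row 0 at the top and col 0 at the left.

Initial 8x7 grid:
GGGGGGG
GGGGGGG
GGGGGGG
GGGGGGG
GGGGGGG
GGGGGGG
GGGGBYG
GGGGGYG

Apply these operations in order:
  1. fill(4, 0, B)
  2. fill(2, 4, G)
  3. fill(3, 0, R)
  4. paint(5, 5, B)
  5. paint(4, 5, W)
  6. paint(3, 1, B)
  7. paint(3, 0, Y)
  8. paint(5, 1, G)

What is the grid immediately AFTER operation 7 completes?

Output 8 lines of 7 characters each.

After op 1 fill(4,0,B) [53 cells changed]:
BBBBBBB
BBBBBBB
BBBBBBB
BBBBBBB
BBBBBBB
BBBBBBB
BBBBBYB
BBBBBYB
After op 2 fill(2,4,G) [54 cells changed]:
GGGGGGG
GGGGGGG
GGGGGGG
GGGGGGG
GGGGGGG
GGGGGGG
GGGGGYG
GGGGGYG
After op 3 fill(3,0,R) [54 cells changed]:
RRRRRRR
RRRRRRR
RRRRRRR
RRRRRRR
RRRRRRR
RRRRRRR
RRRRRYR
RRRRRYR
After op 4 paint(5,5,B):
RRRRRRR
RRRRRRR
RRRRRRR
RRRRRRR
RRRRRRR
RRRRRBR
RRRRRYR
RRRRRYR
After op 5 paint(4,5,W):
RRRRRRR
RRRRRRR
RRRRRRR
RRRRRRR
RRRRRWR
RRRRRBR
RRRRRYR
RRRRRYR
After op 6 paint(3,1,B):
RRRRRRR
RRRRRRR
RRRRRRR
RBRRRRR
RRRRRWR
RRRRRBR
RRRRRYR
RRRRRYR
After op 7 paint(3,0,Y):
RRRRRRR
RRRRRRR
RRRRRRR
YBRRRRR
RRRRRWR
RRRRRBR
RRRRRYR
RRRRRYR

Answer: RRRRRRR
RRRRRRR
RRRRRRR
YBRRRRR
RRRRRWR
RRRRRBR
RRRRRYR
RRRRRYR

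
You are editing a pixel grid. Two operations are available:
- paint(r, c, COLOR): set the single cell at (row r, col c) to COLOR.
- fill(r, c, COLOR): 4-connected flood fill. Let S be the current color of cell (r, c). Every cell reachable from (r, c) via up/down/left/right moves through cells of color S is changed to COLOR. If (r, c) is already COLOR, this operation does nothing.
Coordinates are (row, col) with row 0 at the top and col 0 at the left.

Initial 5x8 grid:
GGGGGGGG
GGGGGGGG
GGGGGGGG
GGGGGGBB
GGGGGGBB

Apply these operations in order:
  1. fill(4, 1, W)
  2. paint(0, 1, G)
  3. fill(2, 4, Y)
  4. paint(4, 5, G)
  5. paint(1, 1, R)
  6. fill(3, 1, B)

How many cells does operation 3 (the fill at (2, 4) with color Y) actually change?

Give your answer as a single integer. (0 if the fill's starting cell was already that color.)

Answer: 35

Derivation:
After op 1 fill(4,1,W) [36 cells changed]:
WWWWWWWW
WWWWWWWW
WWWWWWWW
WWWWWWBB
WWWWWWBB
After op 2 paint(0,1,G):
WGWWWWWW
WWWWWWWW
WWWWWWWW
WWWWWWBB
WWWWWWBB
After op 3 fill(2,4,Y) [35 cells changed]:
YGYYYYYY
YYYYYYYY
YYYYYYYY
YYYYYYBB
YYYYYYBB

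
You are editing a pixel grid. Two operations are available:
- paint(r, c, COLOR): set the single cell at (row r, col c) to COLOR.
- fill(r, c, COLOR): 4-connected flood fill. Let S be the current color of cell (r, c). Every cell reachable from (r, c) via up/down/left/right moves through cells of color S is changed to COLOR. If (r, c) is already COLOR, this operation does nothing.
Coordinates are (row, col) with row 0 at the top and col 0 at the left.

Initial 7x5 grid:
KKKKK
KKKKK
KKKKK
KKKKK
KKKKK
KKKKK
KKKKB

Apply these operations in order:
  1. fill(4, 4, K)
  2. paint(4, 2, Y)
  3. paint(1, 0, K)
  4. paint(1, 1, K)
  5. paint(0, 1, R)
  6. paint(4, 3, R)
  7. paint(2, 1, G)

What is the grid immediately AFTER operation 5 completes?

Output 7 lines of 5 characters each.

After op 1 fill(4,4,K) [0 cells changed]:
KKKKK
KKKKK
KKKKK
KKKKK
KKKKK
KKKKK
KKKKB
After op 2 paint(4,2,Y):
KKKKK
KKKKK
KKKKK
KKKKK
KKYKK
KKKKK
KKKKB
After op 3 paint(1,0,K):
KKKKK
KKKKK
KKKKK
KKKKK
KKYKK
KKKKK
KKKKB
After op 4 paint(1,1,K):
KKKKK
KKKKK
KKKKK
KKKKK
KKYKK
KKKKK
KKKKB
After op 5 paint(0,1,R):
KRKKK
KKKKK
KKKKK
KKKKK
KKYKK
KKKKK
KKKKB

Answer: KRKKK
KKKKK
KKKKK
KKKKK
KKYKK
KKKKK
KKKKB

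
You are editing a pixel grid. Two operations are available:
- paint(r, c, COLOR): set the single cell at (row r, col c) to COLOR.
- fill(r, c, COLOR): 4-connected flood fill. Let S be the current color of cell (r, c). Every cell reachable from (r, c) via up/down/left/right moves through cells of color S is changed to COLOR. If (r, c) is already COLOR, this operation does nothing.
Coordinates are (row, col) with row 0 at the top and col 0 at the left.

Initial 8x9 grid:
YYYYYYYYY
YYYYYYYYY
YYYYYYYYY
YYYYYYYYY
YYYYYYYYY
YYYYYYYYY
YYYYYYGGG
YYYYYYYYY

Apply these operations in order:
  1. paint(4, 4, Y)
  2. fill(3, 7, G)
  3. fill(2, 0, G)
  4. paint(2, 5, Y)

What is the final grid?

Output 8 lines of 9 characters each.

Answer: GGGGGGGGG
GGGGGGGGG
GGGGGYGGG
GGGGGGGGG
GGGGGGGGG
GGGGGGGGG
GGGGGGGGG
GGGGGGGGG

Derivation:
After op 1 paint(4,4,Y):
YYYYYYYYY
YYYYYYYYY
YYYYYYYYY
YYYYYYYYY
YYYYYYYYY
YYYYYYYYY
YYYYYYGGG
YYYYYYYYY
After op 2 fill(3,7,G) [69 cells changed]:
GGGGGGGGG
GGGGGGGGG
GGGGGGGGG
GGGGGGGGG
GGGGGGGGG
GGGGGGGGG
GGGGGGGGG
GGGGGGGGG
After op 3 fill(2,0,G) [0 cells changed]:
GGGGGGGGG
GGGGGGGGG
GGGGGGGGG
GGGGGGGGG
GGGGGGGGG
GGGGGGGGG
GGGGGGGGG
GGGGGGGGG
After op 4 paint(2,5,Y):
GGGGGGGGG
GGGGGGGGG
GGGGGYGGG
GGGGGGGGG
GGGGGGGGG
GGGGGGGGG
GGGGGGGGG
GGGGGGGGG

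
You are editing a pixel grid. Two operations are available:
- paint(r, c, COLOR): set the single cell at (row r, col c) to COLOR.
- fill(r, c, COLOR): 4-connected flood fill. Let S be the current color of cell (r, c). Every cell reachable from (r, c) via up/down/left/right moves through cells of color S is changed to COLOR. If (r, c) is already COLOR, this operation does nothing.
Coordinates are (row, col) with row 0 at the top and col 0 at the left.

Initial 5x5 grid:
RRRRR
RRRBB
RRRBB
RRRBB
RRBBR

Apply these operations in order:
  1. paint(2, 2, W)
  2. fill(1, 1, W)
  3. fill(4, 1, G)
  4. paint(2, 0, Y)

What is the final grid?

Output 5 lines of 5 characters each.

After op 1 paint(2,2,W):
RRRRR
RRRBB
RRWBB
RRRBB
RRBBR
After op 2 fill(1,1,W) [15 cells changed]:
WWWWW
WWWBB
WWWBB
WWWBB
WWBBR
After op 3 fill(4,1,G) [16 cells changed]:
GGGGG
GGGBB
GGGBB
GGGBB
GGBBR
After op 4 paint(2,0,Y):
GGGGG
GGGBB
YGGBB
GGGBB
GGBBR

Answer: GGGGG
GGGBB
YGGBB
GGGBB
GGBBR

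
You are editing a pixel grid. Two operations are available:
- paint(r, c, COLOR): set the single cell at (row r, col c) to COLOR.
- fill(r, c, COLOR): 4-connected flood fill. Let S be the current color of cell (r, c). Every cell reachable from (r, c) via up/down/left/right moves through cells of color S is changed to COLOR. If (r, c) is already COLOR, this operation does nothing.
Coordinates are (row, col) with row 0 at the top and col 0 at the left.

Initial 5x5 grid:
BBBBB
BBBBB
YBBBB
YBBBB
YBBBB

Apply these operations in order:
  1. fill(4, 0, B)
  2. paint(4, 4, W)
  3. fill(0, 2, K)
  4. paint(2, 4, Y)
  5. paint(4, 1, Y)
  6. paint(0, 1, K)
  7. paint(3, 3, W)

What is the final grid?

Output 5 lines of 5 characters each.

Answer: KKKKK
KKKKK
KKKKY
KKKWK
KYKKW

Derivation:
After op 1 fill(4,0,B) [3 cells changed]:
BBBBB
BBBBB
BBBBB
BBBBB
BBBBB
After op 2 paint(4,4,W):
BBBBB
BBBBB
BBBBB
BBBBB
BBBBW
After op 3 fill(0,2,K) [24 cells changed]:
KKKKK
KKKKK
KKKKK
KKKKK
KKKKW
After op 4 paint(2,4,Y):
KKKKK
KKKKK
KKKKY
KKKKK
KKKKW
After op 5 paint(4,1,Y):
KKKKK
KKKKK
KKKKY
KKKKK
KYKKW
After op 6 paint(0,1,K):
KKKKK
KKKKK
KKKKY
KKKKK
KYKKW
After op 7 paint(3,3,W):
KKKKK
KKKKK
KKKKY
KKKWK
KYKKW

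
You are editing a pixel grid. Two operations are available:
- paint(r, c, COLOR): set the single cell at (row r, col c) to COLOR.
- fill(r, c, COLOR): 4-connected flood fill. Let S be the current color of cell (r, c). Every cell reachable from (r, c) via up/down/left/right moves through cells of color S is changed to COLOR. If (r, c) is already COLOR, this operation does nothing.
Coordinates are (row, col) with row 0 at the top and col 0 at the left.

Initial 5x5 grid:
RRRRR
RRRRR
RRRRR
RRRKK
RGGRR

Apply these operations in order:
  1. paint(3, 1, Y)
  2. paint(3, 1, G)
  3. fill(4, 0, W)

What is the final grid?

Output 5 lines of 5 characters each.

After op 1 paint(3,1,Y):
RRRRR
RRRRR
RRRRR
RYRKK
RGGRR
After op 2 paint(3,1,G):
RRRRR
RRRRR
RRRRR
RGRKK
RGGRR
After op 3 fill(4,0,W) [18 cells changed]:
WWWWW
WWWWW
WWWWW
WGWKK
WGGRR

Answer: WWWWW
WWWWW
WWWWW
WGWKK
WGGRR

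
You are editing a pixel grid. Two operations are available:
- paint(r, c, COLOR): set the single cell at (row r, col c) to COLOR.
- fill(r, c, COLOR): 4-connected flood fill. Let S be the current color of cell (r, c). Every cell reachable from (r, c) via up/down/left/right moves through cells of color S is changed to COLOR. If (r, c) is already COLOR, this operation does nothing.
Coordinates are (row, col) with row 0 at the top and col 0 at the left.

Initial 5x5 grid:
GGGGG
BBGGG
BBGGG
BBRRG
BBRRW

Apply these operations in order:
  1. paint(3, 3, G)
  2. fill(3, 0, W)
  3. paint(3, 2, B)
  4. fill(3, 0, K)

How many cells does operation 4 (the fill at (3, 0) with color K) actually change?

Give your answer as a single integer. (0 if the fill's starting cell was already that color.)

Answer: 8

Derivation:
After op 1 paint(3,3,G):
GGGGG
BBGGG
BBGGG
BBRGG
BBRRW
After op 2 fill(3,0,W) [8 cells changed]:
GGGGG
WWGGG
WWGGG
WWRGG
WWRRW
After op 3 paint(3,2,B):
GGGGG
WWGGG
WWGGG
WWBGG
WWRRW
After op 4 fill(3,0,K) [8 cells changed]:
GGGGG
KKGGG
KKGGG
KKBGG
KKRRW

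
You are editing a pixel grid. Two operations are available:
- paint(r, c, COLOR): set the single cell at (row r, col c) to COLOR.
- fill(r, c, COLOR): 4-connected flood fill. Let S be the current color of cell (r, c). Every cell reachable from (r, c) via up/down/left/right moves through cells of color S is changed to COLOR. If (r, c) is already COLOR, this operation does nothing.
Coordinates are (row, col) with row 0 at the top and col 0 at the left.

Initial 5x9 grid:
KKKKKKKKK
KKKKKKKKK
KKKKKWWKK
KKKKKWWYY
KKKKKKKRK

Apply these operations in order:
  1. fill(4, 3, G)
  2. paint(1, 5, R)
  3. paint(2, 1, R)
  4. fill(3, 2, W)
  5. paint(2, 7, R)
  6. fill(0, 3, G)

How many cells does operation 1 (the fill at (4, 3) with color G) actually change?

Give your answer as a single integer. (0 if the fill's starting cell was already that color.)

After op 1 fill(4,3,G) [37 cells changed]:
GGGGGGGGG
GGGGGGGGG
GGGGGWWGG
GGGGGWWYY
GGGGGGGRK

Answer: 37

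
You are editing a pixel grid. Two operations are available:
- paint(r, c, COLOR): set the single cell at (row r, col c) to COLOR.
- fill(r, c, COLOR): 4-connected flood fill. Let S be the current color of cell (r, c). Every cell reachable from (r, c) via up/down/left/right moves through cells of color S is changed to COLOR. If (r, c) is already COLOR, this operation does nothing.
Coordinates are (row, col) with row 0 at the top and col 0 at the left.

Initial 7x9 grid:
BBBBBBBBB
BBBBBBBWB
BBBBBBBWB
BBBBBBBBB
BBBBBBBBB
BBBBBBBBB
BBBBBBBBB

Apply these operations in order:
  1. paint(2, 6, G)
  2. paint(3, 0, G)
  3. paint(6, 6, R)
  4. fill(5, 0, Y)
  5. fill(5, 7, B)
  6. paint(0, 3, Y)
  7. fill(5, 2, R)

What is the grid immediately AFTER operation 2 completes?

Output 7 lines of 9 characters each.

After op 1 paint(2,6,G):
BBBBBBBBB
BBBBBBBWB
BBBBBBGWB
BBBBBBBBB
BBBBBBBBB
BBBBBBBBB
BBBBBBBBB
After op 2 paint(3,0,G):
BBBBBBBBB
BBBBBBBWB
BBBBBBGWB
GBBBBBBBB
BBBBBBBBB
BBBBBBBBB
BBBBBBBBB

Answer: BBBBBBBBB
BBBBBBBWB
BBBBBBGWB
GBBBBBBBB
BBBBBBBBB
BBBBBBBBB
BBBBBBBBB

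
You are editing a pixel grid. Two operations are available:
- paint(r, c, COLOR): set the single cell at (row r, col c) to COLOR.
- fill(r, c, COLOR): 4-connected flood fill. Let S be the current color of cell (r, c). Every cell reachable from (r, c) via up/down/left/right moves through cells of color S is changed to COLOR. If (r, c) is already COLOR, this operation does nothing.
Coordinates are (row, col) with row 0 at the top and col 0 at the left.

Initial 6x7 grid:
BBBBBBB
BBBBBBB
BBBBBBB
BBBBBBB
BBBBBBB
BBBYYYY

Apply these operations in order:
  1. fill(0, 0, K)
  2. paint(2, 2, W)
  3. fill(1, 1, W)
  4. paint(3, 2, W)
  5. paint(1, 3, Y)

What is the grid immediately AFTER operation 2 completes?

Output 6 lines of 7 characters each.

After op 1 fill(0,0,K) [38 cells changed]:
KKKKKKK
KKKKKKK
KKKKKKK
KKKKKKK
KKKKKKK
KKKYYYY
After op 2 paint(2,2,W):
KKKKKKK
KKKKKKK
KKWKKKK
KKKKKKK
KKKKKKK
KKKYYYY

Answer: KKKKKKK
KKKKKKK
KKWKKKK
KKKKKKK
KKKKKKK
KKKYYYY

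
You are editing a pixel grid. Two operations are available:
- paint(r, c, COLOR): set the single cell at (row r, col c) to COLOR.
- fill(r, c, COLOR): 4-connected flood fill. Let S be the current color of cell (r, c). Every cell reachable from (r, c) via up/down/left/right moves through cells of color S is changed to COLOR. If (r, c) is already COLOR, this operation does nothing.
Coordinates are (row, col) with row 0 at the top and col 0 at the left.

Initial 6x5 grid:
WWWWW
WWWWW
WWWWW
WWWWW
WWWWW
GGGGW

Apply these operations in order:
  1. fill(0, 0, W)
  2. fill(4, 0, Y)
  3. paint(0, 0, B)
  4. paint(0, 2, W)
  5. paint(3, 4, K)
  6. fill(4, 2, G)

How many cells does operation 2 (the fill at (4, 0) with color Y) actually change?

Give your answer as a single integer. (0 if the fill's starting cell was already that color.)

After op 1 fill(0,0,W) [0 cells changed]:
WWWWW
WWWWW
WWWWW
WWWWW
WWWWW
GGGGW
After op 2 fill(4,0,Y) [26 cells changed]:
YYYYY
YYYYY
YYYYY
YYYYY
YYYYY
GGGGY

Answer: 26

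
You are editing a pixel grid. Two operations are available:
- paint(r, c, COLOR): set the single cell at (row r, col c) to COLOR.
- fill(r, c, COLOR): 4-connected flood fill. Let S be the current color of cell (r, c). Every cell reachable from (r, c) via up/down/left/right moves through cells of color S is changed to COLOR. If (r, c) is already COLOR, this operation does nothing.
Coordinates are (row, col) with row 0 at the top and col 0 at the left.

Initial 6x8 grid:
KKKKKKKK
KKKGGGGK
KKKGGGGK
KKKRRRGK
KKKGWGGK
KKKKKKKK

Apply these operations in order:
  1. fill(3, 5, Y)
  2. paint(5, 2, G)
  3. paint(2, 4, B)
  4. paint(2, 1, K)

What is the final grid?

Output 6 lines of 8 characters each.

Answer: KKKKKKKK
KKKGGGGK
KKKGBGGK
KKKYYYGK
KKKGWGGK
KKGKKKKK

Derivation:
After op 1 fill(3,5,Y) [3 cells changed]:
KKKKKKKK
KKKGGGGK
KKKGGGGK
KKKYYYGK
KKKGWGGK
KKKKKKKK
After op 2 paint(5,2,G):
KKKKKKKK
KKKGGGGK
KKKGGGGK
KKKYYYGK
KKKGWGGK
KKGKKKKK
After op 3 paint(2,4,B):
KKKKKKKK
KKKGGGGK
KKKGBGGK
KKKYYYGK
KKKGWGGK
KKGKKKKK
After op 4 paint(2,1,K):
KKKKKKKK
KKKGGGGK
KKKGBGGK
KKKYYYGK
KKKGWGGK
KKGKKKKK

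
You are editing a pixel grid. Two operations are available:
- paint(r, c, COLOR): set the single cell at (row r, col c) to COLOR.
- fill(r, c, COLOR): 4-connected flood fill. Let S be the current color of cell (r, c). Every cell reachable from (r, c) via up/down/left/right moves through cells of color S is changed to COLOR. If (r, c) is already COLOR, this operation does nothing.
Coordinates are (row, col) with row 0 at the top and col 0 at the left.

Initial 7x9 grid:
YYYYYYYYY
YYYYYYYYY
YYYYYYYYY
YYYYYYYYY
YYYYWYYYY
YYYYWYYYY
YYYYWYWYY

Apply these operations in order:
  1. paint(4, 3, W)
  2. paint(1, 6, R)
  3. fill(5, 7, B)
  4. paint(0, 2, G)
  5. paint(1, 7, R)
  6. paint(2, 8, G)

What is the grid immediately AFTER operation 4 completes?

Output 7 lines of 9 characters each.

Answer: BBGBBBBBB
BBBBBBRBB
BBBBBBBBB
BBBBBBBBB
BBBWWBBBB
BBBBWBBBB
BBBBWBWBB

Derivation:
After op 1 paint(4,3,W):
YYYYYYYYY
YYYYYYYYY
YYYYYYYYY
YYYYYYYYY
YYYWWYYYY
YYYYWYYYY
YYYYWYWYY
After op 2 paint(1,6,R):
YYYYYYYYY
YYYYYYRYY
YYYYYYYYY
YYYYYYYYY
YYYWWYYYY
YYYYWYYYY
YYYYWYWYY
After op 3 fill(5,7,B) [57 cells changed]:
BBBBBBBBB
BBBBBBRBB
BBBBBBBBB
BBBBBBBBB
BBBWWBBBB
BBBBWBBBB
BBBBWBWBB
After op 4 paint(0,2,G):
BBGBBBBBB
BBBBBBRBB
BBBBBBBBB
BBBBBBBBB
BBBWWBBBB
BBBBWBBBB
BBBBWBWBB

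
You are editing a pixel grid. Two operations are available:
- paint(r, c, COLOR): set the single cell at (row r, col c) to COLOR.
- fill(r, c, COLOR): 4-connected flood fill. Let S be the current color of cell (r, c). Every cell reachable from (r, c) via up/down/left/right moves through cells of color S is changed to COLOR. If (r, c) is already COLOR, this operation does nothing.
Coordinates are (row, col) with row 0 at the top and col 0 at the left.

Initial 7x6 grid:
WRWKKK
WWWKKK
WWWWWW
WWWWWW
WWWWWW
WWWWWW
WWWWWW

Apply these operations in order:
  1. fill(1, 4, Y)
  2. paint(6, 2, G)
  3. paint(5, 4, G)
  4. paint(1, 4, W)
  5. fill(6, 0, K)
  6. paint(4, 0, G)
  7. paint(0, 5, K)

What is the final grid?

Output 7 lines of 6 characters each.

Answer: KRKYYK
KKKYKY
KKKKKK
KKKKKK
GKKKKK
KKKKGK
KKGKKK

Derivation:
After op 1 fill(1,4,Y) [6 cells changed]:
WRWYYY
WWWYYY
WWWWWW
WWWWWW
WWWWWW
WWWWWW
WWWWWW
After op 2 paint(6,2,G):
WRWYYY
WWWYYY
WWWWWW
WWWWWW
WWWWWW
WWWWWW
WWGWWW
After op 3 paint(5,4,G):
WRWYYY
WWWYYY
WWWWWW
WWWWWW
WWWWWW
WWWWGW
WWGWWW
After op 4 paint(1,4,W):
WRWYYY
WWWYWY
WWWWWW
WWWWWW
WWWWWW
WWWWGW
WWGWWW
After op 5 fill(6,0,K) [34 cells changed]:
KRKYYY
KKKYKY
KKKKKK
KKKKKK
KKKKKK
KKKKGK
KKGKKK
After op 6 paint(4,0,G):
KRKYYY
KKKYKY
KKKKKK
KKKKKK
GKKKKK
KKKKGK
KKGKKK
After op 7 paint(0,5,K):
KRKYYK
KKKYKY
KKKKKK
KKKKKK
GKKKKK
KKKKGK
KKGKKK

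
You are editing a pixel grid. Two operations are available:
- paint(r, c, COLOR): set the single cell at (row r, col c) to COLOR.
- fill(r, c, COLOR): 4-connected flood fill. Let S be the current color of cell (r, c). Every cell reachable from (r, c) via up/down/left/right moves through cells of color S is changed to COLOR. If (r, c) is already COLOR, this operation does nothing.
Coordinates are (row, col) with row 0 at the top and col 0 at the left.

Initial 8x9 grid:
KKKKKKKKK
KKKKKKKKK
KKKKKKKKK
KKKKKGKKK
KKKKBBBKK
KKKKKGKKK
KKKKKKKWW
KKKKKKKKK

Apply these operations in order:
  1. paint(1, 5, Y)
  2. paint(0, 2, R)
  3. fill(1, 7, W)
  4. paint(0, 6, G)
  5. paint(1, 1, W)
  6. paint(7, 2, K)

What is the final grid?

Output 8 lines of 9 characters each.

After op 1 paint(1,5,Y):
KKKKKKKKK
KKKKKYKKK
KKKKKKKKK
KKKKKGKKK
KKKKBBBKK
KKKKKGKKK
KKKKKKKWW
KKKKKKKKK
After op 2 paint(0,2,R):
KKRKKKKKK
KKKKKYKKK
KKKKKKKKK
KKKKKGKKK
KKKKBBBKK
KKKKKGKKK
KKKKKKKWW
KKKKKKKKK
After op 3 fill(1,7,W) [63 cells changed]:
WWRWWWWWW
WWWWWYWWW
WWWWWWWWW
WWWWWGWWW
WWWWBBBWW
WWWWWGWWW
WWWWWWWWW
WWWWWWWWW
After op 4 paint(0,6,G):
WWRWWWGWW
WWWWWYWWW
WWWWWWWWW
WWWWWGWWW
WWWWBBBWW
WWWWWGWWW
WWWWWWWWW
WWWWWWWWW
After op 5 paint(1,1,W):
WWRWWWGWW
WWWWWYWWW
WWWWWWWWW
WWWWWGWWW
WWWWBBBWW
WWWWWGWWW
WWWWWWWWW
WWWWWWWWW
After op 6 paint(7,2,K):
WWRWWWGWW
WWWWWYWWW
WWWWWWWWW
WWWWWGWWW
WWWWBBBWW
WWWWWGWWW
WWWWWWWWW
WWKWWWWWW

Answer: WWRWWWGWW
WWWWWYWWW
WWWWWWWWW
WWWWWGWWW
WWWWBBBWW
WWWWWGWWW
WWWWWWWWW
WWKWWWWWW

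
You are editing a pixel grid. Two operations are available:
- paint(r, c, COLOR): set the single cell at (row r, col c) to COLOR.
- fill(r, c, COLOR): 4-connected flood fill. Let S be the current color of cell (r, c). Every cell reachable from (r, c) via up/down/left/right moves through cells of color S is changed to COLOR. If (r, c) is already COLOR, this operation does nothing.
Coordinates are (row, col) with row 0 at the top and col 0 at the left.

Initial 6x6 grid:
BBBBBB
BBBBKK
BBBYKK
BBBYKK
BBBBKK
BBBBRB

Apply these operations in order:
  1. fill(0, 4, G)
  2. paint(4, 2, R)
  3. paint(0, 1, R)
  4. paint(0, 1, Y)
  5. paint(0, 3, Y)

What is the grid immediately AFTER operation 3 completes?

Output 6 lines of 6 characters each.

Answer: GRGGGG
GGGGKK
GGGYKK
GGGYKK
GGRGKK
GGGGRB

Derivation:
After op 1 fill(0,4,G) [24 cells changed]:
GGGGGG
GGGGKK
GGGYKK
GGGYKK
GGGGKK
GGGGRB
After op 2 paint(4,2,R):
GGGGGG
GGGGKK
GGGYKK
GGGYKK
GGRGKK
GGGGRB
After op 3 paint(0,1,R):
GRGGGG
GGGGKK
GGGYKK
GGGYKK
GGRGKK
GGGGRB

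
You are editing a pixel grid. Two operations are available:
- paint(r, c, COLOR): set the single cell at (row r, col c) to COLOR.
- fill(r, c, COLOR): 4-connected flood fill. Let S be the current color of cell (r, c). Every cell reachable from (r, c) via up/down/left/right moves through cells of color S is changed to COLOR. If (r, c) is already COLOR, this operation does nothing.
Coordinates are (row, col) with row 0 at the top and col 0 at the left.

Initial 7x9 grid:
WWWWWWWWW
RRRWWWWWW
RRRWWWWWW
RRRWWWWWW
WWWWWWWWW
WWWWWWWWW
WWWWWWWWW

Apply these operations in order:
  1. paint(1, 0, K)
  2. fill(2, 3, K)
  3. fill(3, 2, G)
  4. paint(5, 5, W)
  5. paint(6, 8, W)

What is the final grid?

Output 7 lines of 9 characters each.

Answer: KKKKKKKKK
KGGKKKKKK
GGGKKKKKK
GGGKKKKKK
KKKKKKKKK
KKKKKWKKK
KKKKKKKKW

Derivation:
After op 1 paint(1,0,K):
WWWWWWWWW
KRRWWWWWW
RRRWWWWWW
RRRWWWWWW
WWWWWWWWW
WWWWWWWWW
WWWWWWWWW
After op 2 fill(2,3,K) [54 cells changed]:
KKKKKKKKK
KRRKKKKKK
RRRKKKKKK
RRRKKKKKK
KKKKKKKKK
KKKKKKKKK
KKKKKKKKK
After op 3 fill(3,2,G) [8 cells changed]:
KKKKKKKKK
KGGKKKKKK
GGGKKKKKK
GGGKKKKKK
KKKKKKKKK
KKKKKKKKK
KKKKKKKKK
After op 4 paint(5,5,W):
KKKKKKKKK
KGGKKKKKK
GGGKKKKKK
GGGKKKKKK
KKKKKKKKK
KKKKKWKKK
KKKKKKKKK
After op 5 paint(6,8,W):
KKKKKKKKK
KGGKKKKKK
GGGKKKKKK
GGGKKKKKK
KKKKKKKKK
KKKKKWKKK
KKKKKKKKW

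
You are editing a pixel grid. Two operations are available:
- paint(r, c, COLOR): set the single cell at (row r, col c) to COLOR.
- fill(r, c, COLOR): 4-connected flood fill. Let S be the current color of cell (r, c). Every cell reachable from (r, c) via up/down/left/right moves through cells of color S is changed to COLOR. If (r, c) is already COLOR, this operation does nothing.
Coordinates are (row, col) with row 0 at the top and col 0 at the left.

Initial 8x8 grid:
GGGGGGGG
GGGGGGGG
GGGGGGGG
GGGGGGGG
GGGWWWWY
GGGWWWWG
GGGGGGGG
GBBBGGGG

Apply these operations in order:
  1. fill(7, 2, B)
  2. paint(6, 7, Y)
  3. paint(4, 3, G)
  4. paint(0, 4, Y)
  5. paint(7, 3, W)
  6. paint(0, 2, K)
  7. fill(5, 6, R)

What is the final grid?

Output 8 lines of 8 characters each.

After op 1 fill(7,2,B) [0 cells changed]:
GGGGGGGG
GGGGGGGG
GGGGGGGG
GGGGGGGG
GGGWWWWY
GGGWWWWG
GGGGGGGG
GBBBGGGG
After op 2 paint(6,7,Y):
GGGGGGGG
GGGGGGGG
GGGGGGGG
GGGGGGGG
GGGWWWWY
GGGWWWWG
GGGGGGGY
GBBBGGGG
After op 3 paint(4,3,G):
GGGGGGGG
GGGGGGGG
GGGGGGGG
GGGGGGGG
GGGGWWWY
GGGWWWWG
GGGGGGGY
GBBBGGGG
After op 4 paint(0,4,Y):
GGGGYGGG
GGGGGGGG
GGGGGGGG
GGGGGGGG
GGGGWWWY
GGGWWWWG
GGGGGGGY
GBBBGGGG
After op 5 paint(7,3,W):
GGGGYGGG
GGGGGGGG
GGGGGGGG
GGGGGGGG
GGGGWWWY
GGGWWWWG
GGGGGGGY
GBBWGGGG
After op 6 paint(0,2,K):
GGKGYGGG
GGGGGGGG
GGGGGGGG
GGGGGGGG
GGGGWWWY
GGGWWWWG
GGGGGGGY
GBBWGGGG
After op 7 fill(5,6,R) [7 cells changed]:
GGKGYGGG
GGGGGGGG
GGGGGGGG
GGGGGGGG
GGGGRRRY
GGGRRRRG
GGGGGGGY
GBBWGGGG

Answer: GGKGYGGG
GGGGGGGG
GGGGGGGG
GGGGGGGG
GGGGRRRY
GGGRRRRG
GGGGGGGY
GBBWGGGG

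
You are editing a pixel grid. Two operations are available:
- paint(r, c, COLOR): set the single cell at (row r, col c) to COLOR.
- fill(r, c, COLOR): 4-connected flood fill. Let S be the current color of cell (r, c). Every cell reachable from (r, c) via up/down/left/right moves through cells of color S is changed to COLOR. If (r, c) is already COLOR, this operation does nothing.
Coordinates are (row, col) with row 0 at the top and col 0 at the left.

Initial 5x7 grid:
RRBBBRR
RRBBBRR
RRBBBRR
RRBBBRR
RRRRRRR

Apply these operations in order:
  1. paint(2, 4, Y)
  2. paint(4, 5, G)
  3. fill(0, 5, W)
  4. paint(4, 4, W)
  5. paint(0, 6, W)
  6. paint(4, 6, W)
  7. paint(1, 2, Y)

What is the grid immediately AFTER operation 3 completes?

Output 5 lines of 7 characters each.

Answer: RRBBBWW
RRBBBWW
RRBBYWW
RRBBBWW
RRRRRGW

Derivation:
After op 1 paint(2,4,Y):
RRBBBRR
RRBBBRR
RRBBYRR
RRBBBRR
RRRRRRR
After op 2 paint(4,5,G):
RRBBBRR
RRBBBRR
RRBBYRR
RRBBBRR
RRRRRGR
After op 3 fill(0,5,W) [9 cells changed]:
RRBBBWW
RRBBBWW
RRBBYWW
RRBBBWW
RRRRRGW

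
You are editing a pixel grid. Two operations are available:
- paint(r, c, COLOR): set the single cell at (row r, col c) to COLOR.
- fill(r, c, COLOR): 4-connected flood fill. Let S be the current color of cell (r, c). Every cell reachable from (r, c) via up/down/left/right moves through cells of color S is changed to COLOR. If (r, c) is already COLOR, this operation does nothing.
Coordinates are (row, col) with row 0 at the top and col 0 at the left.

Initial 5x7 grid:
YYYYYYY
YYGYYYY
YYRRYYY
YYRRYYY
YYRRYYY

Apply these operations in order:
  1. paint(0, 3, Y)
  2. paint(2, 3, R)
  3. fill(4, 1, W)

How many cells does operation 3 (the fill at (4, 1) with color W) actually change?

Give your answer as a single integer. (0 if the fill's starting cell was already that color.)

After op 1 paint(0,3,Y):
YYYYYYY
YYGYYYY
YYRRYYY
YYRRYYY
YYRRYYY
After op 2 paint(2,3,R):
YYYYYYY
YYGYYYY
YYRRYYY
YYRRYYY
YYRRYYY
After op 3 fill(4,1,W) [28 cells changed]:
WWWWWWW
WWGWWWW
WWRRWWW
WWRRWWW
WWRRWWW

Answer: 28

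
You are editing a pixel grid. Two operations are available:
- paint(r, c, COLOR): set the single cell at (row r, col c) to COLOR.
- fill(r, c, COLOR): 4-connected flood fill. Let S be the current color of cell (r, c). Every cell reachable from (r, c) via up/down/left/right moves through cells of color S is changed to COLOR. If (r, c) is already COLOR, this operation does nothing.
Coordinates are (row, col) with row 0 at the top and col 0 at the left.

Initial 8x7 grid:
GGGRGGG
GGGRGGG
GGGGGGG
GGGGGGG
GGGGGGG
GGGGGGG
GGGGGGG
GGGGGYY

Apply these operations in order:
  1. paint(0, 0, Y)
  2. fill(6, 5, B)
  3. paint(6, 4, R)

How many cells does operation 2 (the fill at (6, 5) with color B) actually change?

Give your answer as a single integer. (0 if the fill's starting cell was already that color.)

After op 1 paint(0,0,Y):
YGGRGGG
GGGRGGG
GGGGGGG
GGGGGGG
GGGGGGG
GGGGGGG
GGGGGGG
GGGGGYY
After op 2 fill(6,5,B) [51 cells changed]:
YBBRBBB
BBBRBBB
BBBBBBB
BBBBBBB
BBBBBBB
BBBBBBB
BBBBBBB
BBBBBYY

Answer: 51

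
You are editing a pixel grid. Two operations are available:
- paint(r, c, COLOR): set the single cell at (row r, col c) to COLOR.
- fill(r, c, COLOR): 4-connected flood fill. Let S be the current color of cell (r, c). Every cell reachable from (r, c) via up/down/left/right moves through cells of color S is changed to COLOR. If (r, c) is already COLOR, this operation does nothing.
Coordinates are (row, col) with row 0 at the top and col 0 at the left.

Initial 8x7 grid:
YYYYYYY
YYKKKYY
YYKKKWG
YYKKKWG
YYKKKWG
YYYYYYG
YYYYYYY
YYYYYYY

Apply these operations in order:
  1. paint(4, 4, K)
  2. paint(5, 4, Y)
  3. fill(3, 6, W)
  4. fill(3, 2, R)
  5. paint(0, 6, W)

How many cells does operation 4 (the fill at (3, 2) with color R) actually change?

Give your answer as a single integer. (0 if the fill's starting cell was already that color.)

Answer: 12

Derivation:
After op 1 paint(4,4,K):
YYYYYYY
YYKKKYY
YYKKKWG
YYKKKWG
YYKKKWG
YYYYYYG
YYYYYYY
YYYYYYY
After op 2 paint(5,4,Y):
YYYYYYY
YYKKKYY
YYKKKWG
YYKKKWG
YYKKKWG
YYYYYYG
YYYYYYY
YYYYYYY
After op 3 fill(3,6,W) [4 cells changed]:
YYYYYYY
YYKKKYY
YYKKKWW
YYKKKWW
YYKKKWW
YYYYYYW
YYYYYYY
YYYYYYY
After op 4 fill(3,2,R) [12 cells changed]:
YYYYYYY
YYRRRYY
YYRRRWW
YYRRRWW
YYRRRWW
YYYYYYW
YYYYYYY
YYYYYYY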